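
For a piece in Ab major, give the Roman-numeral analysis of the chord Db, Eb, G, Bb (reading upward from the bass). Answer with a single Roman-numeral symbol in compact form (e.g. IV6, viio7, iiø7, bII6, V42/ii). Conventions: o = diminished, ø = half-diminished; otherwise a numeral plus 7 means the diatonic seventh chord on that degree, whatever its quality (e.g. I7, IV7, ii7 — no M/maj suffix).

Stacked in thirds the chord is Eb-G-Bb-Db: a dominant seventh chord on Eb.
In Ab major, Eb is the dominant; the diatonic dominant seventh chord there is V7.
With Db in the bass the chord is in third inversion, so the figured bass is 42.

V42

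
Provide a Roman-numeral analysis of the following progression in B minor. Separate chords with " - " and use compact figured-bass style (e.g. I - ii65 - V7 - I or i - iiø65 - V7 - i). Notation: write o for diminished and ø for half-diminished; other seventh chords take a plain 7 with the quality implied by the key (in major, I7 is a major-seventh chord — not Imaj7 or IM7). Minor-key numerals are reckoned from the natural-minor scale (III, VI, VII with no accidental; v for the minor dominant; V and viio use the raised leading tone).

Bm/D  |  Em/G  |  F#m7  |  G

i6 - iv6 - v7 - VI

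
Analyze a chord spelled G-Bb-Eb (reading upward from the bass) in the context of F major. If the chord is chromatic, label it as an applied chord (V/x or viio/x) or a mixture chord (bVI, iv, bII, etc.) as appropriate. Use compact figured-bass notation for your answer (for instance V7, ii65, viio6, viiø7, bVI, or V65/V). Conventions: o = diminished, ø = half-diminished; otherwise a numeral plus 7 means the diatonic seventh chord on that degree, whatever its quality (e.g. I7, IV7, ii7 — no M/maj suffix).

bVII6

Stacked in thirds the chord is Eb-G-Bb: a major triad on Eb.
Eb is the lowered seventh degree of F major (diatonic 7 would be E). This is a major triad on the lowered seventh degree (the subtonic), borrowed from the parallel minor.
With G in the bass the chord is in first inversion, so the figured bass is 6.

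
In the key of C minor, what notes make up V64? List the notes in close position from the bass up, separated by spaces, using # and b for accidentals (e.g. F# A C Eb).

In C minor, scale degree 5 is G. The dominant is major (leading tone raised), so V is a major triad.
That chord is spelled G-B-D.
With the 64 figure the chord is in second inversion; from the bass D upward in close position it reads D-G-B.

D G B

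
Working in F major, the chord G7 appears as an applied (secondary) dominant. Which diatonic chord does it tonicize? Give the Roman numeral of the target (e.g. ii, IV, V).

V

The chord is a dominant seventh chord on G.
A dominant resolves down a perfect fifth: G → C. In F major, C is scale degree 5, i.e. V.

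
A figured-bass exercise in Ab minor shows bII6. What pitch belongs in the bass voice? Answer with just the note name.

Db

bII in Ab minor has root Bbb; the chord is Bbb-Db-Fb.
The figure 6 means first inversion — the third is in the bass.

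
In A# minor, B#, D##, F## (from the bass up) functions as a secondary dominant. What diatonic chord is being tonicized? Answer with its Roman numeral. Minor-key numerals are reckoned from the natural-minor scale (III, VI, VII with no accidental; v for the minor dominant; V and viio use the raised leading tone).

The chord is a major triad on B#.
A dominant resolves down a perfect fifth: B# → E#. In A# minor, E# is scale degree 5, i.e. V.

V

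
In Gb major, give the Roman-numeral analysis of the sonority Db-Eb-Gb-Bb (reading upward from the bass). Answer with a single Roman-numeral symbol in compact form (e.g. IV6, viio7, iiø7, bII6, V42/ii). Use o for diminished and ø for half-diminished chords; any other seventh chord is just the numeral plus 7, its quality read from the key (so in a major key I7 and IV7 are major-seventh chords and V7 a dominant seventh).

vi42

The pitches Eb-Gb-Bb-Db form a minor seventh chord rooted on Eb.
In Gb major, Eb is the submediant; the diatonic minor seventh chord there is vi7.
With Db in the bass the chord is in third inversion, so the figured bass is 42.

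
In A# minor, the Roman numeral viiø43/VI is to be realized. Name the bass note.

The applied chord viiø43/VI is rooted on E#: E#-G#-B-D#.
The figure 43 means second inversion — the fifth is in the bass.

B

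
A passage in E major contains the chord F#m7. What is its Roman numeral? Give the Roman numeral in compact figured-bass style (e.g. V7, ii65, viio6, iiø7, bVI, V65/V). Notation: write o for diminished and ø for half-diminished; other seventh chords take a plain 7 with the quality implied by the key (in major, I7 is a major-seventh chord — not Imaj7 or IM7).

Stacked in thirds the chord is F#-A-C#-E: a minor seventh chord on F#.
In E major, F# is the supertonic; the diatonic minor seventh chord there is ii7.

ii7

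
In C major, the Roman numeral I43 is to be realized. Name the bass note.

G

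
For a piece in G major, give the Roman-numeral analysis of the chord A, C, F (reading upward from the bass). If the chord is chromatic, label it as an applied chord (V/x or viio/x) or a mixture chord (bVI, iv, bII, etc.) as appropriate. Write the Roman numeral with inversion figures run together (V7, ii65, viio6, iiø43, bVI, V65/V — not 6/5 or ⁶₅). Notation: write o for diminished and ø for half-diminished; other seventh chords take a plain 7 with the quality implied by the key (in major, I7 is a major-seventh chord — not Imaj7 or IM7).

bVII6

Stacked in thirds the chord is F-A-C: a major triad on F.
F is the lowered seventh degree of G major (diatonic 7 would be F#). This is a major triad on the lowered seventh degree (the subtonic), borrowed from the parallel minor.
With A in the bass the chord is in first inversion, so the figured bass is 6.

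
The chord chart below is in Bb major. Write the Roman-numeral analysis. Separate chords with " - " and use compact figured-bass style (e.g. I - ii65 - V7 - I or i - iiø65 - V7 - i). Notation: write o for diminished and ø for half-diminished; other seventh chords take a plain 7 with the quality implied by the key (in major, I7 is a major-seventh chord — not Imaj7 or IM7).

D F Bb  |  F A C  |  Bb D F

I6 - V - I

D-F-Bb has root Bb, degree 1 in Bb major, so I6.
F-A-C has root F, degree 5 in Bb major, so V.
Bb-D-F: root Bb is the tonic; major triad there is I.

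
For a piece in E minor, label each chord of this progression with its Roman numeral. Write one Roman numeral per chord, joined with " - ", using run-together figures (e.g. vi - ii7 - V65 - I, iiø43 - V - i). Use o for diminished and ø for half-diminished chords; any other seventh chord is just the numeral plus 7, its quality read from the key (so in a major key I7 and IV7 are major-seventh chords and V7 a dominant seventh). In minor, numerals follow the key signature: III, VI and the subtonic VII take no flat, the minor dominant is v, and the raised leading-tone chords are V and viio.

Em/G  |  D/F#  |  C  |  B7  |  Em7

i6 - VII6 - VI - V7 - i7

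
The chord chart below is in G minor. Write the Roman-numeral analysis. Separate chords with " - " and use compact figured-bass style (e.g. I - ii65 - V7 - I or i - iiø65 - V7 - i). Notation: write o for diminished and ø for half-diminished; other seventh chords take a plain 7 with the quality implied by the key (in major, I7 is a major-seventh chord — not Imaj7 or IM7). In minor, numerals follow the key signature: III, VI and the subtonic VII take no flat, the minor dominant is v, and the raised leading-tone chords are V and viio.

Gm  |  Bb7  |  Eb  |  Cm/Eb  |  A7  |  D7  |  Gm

i - V7/VI - VI - iv6 - V7/V - V7 - i

Gm has root G, degree 1 in G minor, so i.
Bb7: chromatic; Bb is V of VI, so V7/VI.
Eb: major triad on Eb = scale degree 6 → VI.
Cm/Eb: root C is the subdominant; minor triad there is iv6.
A7: a dominant seventh chord on A, the applied dominant of V → V7/V.
D7 has root D, degree 5 in G minor, so V7.
Gm has root G, degree 1 in G minor, so i.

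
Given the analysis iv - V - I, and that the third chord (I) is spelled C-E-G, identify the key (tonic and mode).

The anchor chord is a major triad on C, labeled I.
If C is scale degree 1 and the mode makes that degree carry a major triad, the tonic is C and the mode is major.

C major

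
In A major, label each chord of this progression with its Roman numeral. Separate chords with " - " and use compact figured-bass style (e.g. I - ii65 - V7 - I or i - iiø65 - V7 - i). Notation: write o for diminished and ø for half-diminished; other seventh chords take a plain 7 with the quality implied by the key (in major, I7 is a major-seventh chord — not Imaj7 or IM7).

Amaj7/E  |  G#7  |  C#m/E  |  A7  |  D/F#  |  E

I43 - V7/iii - iii6 - V7/IV - IV6 - V

Amaj7/E: major seventh chord on A = scale degree 1 → I43.
G#7: chromatic; G# is V of iii, so V7/iii.
C#m/E: root C# is the mediant; minor triad there is iii6.
A7: chromatic; A is V of IV, so V7/IV.
D/F#: major triad on D = scale degree 4 → IV6.
E has root E, degree 5 in A major, so V.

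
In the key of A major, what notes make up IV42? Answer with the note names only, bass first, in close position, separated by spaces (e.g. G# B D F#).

C# D F# A

The numeral's case and figure indicate a major seventh chord. In A major its root, the fourth degree, is D.
That chord is spelled D-F#-A-C#.
With the 42 figure the chord is in third inversion; from the bass C# upward in close position it reads C#-D-F#-A.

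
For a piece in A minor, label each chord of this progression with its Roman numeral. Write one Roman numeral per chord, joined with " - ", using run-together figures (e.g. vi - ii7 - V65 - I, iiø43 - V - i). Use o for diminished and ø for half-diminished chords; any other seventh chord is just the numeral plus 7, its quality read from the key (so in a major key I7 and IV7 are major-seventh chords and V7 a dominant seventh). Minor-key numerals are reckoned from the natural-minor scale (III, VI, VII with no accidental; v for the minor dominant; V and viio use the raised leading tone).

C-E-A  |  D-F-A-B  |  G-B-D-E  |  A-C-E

C-E-A: minor triad on A = scale degree 1 → i6.
D-F-A-B: half-diminished seventh chord on B = scale degree 2 → iiø65.
G-B-D-E has root E, degree 5 in A minor, so v65.
A-C-E: minor triad on A = scale degree 1 → i.

i6 - iiø65 - v65 - i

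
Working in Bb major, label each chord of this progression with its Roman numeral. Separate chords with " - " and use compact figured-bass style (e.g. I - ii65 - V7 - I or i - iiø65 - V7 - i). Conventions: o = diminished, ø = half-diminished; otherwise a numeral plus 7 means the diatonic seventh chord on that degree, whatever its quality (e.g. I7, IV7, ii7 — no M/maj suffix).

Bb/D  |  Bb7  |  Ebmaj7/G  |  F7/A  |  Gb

Bb/D: major triad on Bb = scale degree 1 → I6.
Bb7: chromatic; Bb is V of IV, so V7/IV.
Ebmaj7/G: root Eb is the subdominant; major seventh chord there is IV65.
F7/A: root F is the dominant; dominant seventh chord there is V65.
Gb: Gb with this quality isn't in the key; it's bVI, borrowed from the parallel minor.

I6 - V7/IV - IV65 - V65 - bVI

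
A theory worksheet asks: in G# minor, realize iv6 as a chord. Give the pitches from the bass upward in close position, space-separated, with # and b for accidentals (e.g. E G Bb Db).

E G# C#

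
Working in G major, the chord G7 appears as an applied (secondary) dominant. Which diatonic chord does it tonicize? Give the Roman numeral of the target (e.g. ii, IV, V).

IV

The chord is a dominant seventh chord on G.
A dominant resolves down a perfect fifth: G → C. In G major, C is scale degree 4, i.e. IV.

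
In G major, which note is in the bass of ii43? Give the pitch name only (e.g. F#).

E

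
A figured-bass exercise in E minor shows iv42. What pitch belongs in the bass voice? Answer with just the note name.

G

iv in E minor has root A; the chord is A-C-E-G.
The figure 42 means third inversion — the seventh is in the bass.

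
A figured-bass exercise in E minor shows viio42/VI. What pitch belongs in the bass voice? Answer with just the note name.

The applied chord viio42/VI is rooted on B: B-D-F-Ab.
The figure 42 means third inversion — the seventh is in the bass.

Ab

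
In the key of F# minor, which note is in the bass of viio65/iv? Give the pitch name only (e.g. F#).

C#

The applied chord viio65/iv is rooted on A#: A#-C#-E-G.
The figure 65 means first inversion — the third is in the bass.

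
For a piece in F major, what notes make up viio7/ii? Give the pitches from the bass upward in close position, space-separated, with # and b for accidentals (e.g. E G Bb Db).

F# A C Eb

The slash marks an applied leading-tone chord: viio of ii. In F major, ii is G, so the leading tone to it is F#, a half step below.
Building a fully diminished seventh chord on F# gives F#-A-C-Eb.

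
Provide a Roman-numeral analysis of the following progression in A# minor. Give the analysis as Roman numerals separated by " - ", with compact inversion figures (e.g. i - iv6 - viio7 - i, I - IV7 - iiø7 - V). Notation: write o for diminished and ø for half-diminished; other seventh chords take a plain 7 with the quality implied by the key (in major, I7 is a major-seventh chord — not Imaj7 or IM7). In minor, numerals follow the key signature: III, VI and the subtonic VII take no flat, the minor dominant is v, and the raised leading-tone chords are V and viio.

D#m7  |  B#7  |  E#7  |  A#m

D#m7 has root D#, degree 4 in A# minor, so iv7.
B#7: chromatic; B# is V of V, so V7/V.
E#7: dominant seventh chord on E# = scale degree 5 → V7.
A#m has root A#, degree 1 in A# minor, so i.

iv7 - V7/V - V7 - i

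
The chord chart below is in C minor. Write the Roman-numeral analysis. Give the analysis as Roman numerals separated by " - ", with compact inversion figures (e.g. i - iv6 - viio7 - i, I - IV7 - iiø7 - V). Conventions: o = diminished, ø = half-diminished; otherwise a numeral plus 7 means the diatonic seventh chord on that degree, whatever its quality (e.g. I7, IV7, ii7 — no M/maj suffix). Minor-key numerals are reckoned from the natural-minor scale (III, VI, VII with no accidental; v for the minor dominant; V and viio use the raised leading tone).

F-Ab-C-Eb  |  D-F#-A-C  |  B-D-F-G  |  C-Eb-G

iv7 - V7/V - V65 - i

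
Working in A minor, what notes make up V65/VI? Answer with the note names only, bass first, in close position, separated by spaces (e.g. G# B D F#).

E G Bb C

V65/VI is a secondary dominant — the dominant seventh of VI. VI in A minor is F, so the applied chord's root is C, a perfect fifth above.
Building a dominant seventh chord on C gives C-E-G-Bb.
With the 65 figure the chord is in first inversion; from the bass E upward in close position it reads E-G-Bb-C.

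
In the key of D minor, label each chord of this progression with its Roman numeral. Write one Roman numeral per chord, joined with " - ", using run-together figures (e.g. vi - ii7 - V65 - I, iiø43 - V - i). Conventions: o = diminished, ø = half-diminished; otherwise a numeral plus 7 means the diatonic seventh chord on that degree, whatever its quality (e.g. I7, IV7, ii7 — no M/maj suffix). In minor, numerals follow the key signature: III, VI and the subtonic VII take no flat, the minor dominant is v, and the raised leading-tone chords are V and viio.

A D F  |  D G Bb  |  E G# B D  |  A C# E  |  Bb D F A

A-D-F has root D, degree 1 in D minor, so i64.
D-G-Bb: root G is the subdominant; minor triad there is iv64.
E-G#-B-D: chromatic; E is V of V, so V7/V.
A-C#-E has root A, degree 5 in D minor, so V.
Bb-D-F-A has root Bb, degree 6 in D minor, so VI7.

i64 - iv64 - V7/V - V - VI7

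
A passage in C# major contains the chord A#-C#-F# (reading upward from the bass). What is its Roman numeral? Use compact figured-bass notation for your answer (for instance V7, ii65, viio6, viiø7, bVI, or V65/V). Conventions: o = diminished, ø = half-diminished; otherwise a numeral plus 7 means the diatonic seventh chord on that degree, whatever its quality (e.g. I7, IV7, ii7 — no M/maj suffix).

IV6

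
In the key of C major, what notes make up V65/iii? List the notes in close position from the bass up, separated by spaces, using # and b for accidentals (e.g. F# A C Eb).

D# F# A B

V65/iii is a secondary dominant — the dominant seventh of iii. iii in C major is E, so the applied chord's root is B, a perfect fifth above.
Building a dominant seventh chord on B gives B-D#-F#-A.
The figured bass 65 indicates first inversion, placing the third (D#) in the bass: D#-F#-A-B.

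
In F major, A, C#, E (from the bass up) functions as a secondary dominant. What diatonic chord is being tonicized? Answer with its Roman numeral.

vi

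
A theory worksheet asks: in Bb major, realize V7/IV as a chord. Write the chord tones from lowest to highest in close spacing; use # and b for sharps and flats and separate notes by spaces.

V7/IV is a secondary dominant — the dominant seventh of IV. IV in Bb major is Eb, so the applied chord's root is Bb, a perfect fifth above.
Building a dominant seventh chord on Bb gives Bb-D-F-Ab.

Bb D F Ab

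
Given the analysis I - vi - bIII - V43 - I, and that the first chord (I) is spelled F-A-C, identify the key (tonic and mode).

The anchor chord is a major triad on F, labeled I.
If F is scale degree 1 and the mode makes that degree carry a major triad, the tonic is F and the mode is major.

F major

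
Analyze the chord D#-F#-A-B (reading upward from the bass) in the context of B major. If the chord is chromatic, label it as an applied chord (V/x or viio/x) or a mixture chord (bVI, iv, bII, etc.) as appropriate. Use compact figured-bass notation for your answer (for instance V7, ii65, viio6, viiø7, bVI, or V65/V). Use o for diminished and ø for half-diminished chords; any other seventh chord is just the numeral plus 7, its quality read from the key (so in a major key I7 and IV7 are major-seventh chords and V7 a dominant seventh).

V65/IV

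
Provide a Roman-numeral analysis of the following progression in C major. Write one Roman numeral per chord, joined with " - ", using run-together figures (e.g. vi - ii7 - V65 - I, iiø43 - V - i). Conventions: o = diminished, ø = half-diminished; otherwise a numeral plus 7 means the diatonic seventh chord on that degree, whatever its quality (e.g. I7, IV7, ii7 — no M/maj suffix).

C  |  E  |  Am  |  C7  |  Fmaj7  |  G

C has root C, degree 1 in C major, so I.
E: chromatic; E is V of vi, so V/vi.
Am: root A is the submediant; minor triad there is vi.
C7 is the secondary dominant of IV (dominant seventh chord on C): V7/IV.
Fmaj7 has root F, degree 4 in C major, so IV7.
G has root G, degree 5 in C major, so V.

I - V/vi - vi - V7/IV - IV7 - V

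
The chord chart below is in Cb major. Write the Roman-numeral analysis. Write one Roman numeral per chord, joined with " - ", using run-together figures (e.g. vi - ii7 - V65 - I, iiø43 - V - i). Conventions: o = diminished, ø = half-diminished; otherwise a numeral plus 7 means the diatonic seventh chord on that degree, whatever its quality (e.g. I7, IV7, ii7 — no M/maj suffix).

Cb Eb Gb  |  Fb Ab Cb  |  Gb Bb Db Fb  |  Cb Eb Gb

Cb-Eb-Gb: root Cb is the tonic; major triad there is I.
Fb-Ab-Cb: major triad on Fb = scale degree 4 → IV.
Gb-Bb-Db-Fb: root Gb is the dominant; dominant seventh chord there is V7.
Cb-Eb-Gb: root Cb is the tonic; major triad there is I.

I - IV - V7 - I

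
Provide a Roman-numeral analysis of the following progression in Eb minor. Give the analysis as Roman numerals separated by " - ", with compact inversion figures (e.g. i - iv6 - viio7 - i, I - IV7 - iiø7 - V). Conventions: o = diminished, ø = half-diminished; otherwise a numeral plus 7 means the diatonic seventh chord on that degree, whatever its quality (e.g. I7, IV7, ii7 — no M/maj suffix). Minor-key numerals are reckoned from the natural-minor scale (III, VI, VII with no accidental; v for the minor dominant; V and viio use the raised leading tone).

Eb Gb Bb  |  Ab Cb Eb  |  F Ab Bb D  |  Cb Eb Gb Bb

Eb-Gb-Bb: minor triad on Eb = scale degree 1 → i.
Ab-Cb-Eb has root Ab, degree 4 in Eb minor, so iv.
F-Ab-Bb-D: root Bb is the dominant; dominant seventh chord there is V43.
Cb-Eb-Gb-Bb: root Cb is the submediant; major seventh chord there is VI7.

i - iv - V43 - VI7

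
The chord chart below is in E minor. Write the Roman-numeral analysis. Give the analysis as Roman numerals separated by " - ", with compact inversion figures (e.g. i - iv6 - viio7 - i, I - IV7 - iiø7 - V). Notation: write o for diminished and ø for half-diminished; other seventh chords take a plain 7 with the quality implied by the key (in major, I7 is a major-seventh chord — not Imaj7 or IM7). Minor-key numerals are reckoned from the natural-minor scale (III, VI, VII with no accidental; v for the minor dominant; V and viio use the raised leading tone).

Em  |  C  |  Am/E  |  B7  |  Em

i - VI - iv64 - V7 - i

Em: root E is the tonic; minor triad there is i.
C has root C, degree 6 in E minor, so VI.
Am/E has root A, degree 4 in E minor, so iv64.
B7: root B is the dominant; dominant seventh chord there is V7.
Em has root E, degree 1 in E minor, so i.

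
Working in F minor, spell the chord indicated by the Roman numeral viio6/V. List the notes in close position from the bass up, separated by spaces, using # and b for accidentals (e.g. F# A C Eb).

The slash marks an applied leading-tone chord: viio of V. In F minor, V is C, so the leading tone to it is B, a half step below.
Building a diminished triad on B gives B-D-F.
The figured bass 6 indicates first inversion, placing the third (D) in the bass: D-F-B.

D F B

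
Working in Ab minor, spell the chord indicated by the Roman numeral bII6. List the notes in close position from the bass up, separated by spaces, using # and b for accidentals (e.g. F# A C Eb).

Db Fb Bbb

Scale degree 2 in Ab minor is Bb; lowering it a half step gives Bbb. bII6 is the Neapolitan sixth — a major triad on the lowered second degree, here in its customary first inversion.
So the chord is Bbb-Db-Fb.
The figured bass 6 indicates first inversion, placing the third (Db) in the bass: Db-Fb-Bbb.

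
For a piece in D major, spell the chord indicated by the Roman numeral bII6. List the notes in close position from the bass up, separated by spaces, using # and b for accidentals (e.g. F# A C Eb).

Scale degree 2 in D major is E; lowering it a half step gives Eb. bII6 is the Neapolitan sixth — a major triad on the lowered second degree, here in its customary first inversion.
So the chord is Eb-G-Bb, a major triad.
With the 6 figure the chord is in first inversion; from the bass G upward in close position it reads G-Bb-Eb.

G Bb Eb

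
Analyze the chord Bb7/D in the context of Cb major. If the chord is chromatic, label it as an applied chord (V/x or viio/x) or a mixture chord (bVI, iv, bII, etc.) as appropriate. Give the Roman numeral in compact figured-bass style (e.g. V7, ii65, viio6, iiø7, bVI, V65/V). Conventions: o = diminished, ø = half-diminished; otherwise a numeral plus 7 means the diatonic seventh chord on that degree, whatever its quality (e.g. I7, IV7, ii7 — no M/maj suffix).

V65/iii

The pitches Bb-D-F-Ab form a dominant seventh chord rooted on Bb.
Bb is not a diatonic chord root with this quality in Cb major, but it lies a perfect fifth above Eb (iii), so the chord functions as an applied dominant of iii.
With D in the bass the chord is in first inversion, so the figured bass is 65.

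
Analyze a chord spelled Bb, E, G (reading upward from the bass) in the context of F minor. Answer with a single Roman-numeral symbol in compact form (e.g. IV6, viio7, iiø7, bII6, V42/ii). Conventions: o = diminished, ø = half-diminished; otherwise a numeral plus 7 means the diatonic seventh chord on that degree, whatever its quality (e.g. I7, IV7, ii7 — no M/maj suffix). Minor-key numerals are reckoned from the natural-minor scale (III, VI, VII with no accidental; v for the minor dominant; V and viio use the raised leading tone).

Stacked in thirds the chord is E-G-Bb: a diminished triad on E.
E is scale degree 7 in F minor, and a diminished triad on that degree is written viio.
With Bb in the bass the chord is in second inversion, so the figured bass is 64.

viio64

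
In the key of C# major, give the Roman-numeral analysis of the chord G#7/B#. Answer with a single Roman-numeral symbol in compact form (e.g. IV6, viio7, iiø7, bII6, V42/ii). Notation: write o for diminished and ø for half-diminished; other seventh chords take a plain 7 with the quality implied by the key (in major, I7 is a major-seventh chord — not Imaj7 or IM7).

The pitches G#-B#-D#-F# form a dominant seventh chord rooted on G#.
G# is scale degree 5 in C# major, and a dominant seventh chord on that degree is written V7.
With B# in the bass the chord is in first inversion, so the figured bass is 65.

V65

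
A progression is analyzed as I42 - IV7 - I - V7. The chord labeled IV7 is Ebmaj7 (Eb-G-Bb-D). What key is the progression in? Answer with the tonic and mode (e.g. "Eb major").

Bb major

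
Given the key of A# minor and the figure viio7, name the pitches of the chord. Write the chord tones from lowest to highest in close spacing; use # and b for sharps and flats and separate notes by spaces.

In A# minor, the leading-tone chord is built on the raised seventh degree, G##.
That chord is spelled G##-B#-D#-F#.

G## B# D# F#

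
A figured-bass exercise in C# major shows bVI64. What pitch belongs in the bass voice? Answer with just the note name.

bVI in C# major has root A; the chord is A-C#-E.
The figure 64 means second inversion — the fifth is in the bass.

E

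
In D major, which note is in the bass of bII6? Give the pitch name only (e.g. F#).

G

bII in D major has root Eb; the chord is Eb-G-Bb.
The figure 6 means first inversion — the third is in the bass.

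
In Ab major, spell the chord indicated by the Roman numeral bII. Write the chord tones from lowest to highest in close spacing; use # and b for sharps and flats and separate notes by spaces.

Bbb Db Fb

bII is the Neapolitan chord — a major triad on the lowered second degree. In Ab major that root is Bbb.
So the chord is Bbb-Db-Fb, a major triad.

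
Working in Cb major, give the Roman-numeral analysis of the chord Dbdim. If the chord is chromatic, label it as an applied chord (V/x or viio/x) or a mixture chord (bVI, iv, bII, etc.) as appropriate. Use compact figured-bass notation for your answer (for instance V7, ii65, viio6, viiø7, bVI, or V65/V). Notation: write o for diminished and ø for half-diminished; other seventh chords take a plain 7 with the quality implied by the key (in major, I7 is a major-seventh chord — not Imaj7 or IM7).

iio

Stacked in thirds the chord is Db-Fb-Abb: a diminished triad on Db.
Db is the second degree of Cb major. This is the diminished supertonic triad, borrowed from the parallel minor.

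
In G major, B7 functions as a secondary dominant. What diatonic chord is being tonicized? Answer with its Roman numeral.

vi

The chord is a dominant seventh chord on B.
A dominant resolves down a perfect fifth: B → E. In G major, E is scale degree 6, i.e. vi.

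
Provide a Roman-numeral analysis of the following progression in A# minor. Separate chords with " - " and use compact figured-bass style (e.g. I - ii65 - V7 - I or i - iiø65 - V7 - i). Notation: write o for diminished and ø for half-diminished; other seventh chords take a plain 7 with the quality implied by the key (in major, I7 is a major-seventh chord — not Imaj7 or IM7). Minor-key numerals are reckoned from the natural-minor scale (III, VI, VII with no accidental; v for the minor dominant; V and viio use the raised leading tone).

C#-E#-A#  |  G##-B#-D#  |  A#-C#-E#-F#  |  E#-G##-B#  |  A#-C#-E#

i6 - viio - VI65 - V - i

C#-E#-A#: root A# is the tonic; minor triad there is i6.
G##-B#-D# has root G##, degree 7 in A# minor, so viio.
A#-C#-E#-F# has root F#, degree 6 in A# minor, so VI65.
E#-G##-B#: root E# is the dominant; major triad there is V.
A#-C#-E#: root A# is the tonic; minor triad there is i.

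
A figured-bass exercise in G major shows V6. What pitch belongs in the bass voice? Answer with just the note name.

F#

V in G major has root D; the chord is D-F#-A.
The figure 6 means first inversion — the third is in the bass.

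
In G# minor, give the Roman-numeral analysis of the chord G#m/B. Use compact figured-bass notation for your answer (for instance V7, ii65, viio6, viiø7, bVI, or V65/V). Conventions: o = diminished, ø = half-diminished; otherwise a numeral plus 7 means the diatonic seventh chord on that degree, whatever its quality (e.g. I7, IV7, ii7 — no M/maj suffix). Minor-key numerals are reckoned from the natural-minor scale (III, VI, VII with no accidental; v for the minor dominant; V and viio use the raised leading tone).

i6

Stacked in thirds the chord is G#-B-D#: a minor triad on G#.
G# is scale degree 1 in G# minor, and a minor triad on that degree is written i.
With B in the bass the chord is in first inversion, so the figured bass is 6.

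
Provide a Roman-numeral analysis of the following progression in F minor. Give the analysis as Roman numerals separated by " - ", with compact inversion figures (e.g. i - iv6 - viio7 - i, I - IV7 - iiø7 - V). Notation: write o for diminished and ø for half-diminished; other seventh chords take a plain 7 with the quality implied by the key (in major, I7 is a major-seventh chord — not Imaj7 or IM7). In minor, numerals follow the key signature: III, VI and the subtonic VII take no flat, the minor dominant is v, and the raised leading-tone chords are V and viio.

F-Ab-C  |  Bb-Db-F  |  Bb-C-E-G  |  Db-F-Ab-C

i - iv - V42 - VI7

F-Ab-C: root F is the tonic; minor triad there is i.
Bb-Db-F: root Bb is the subdominant; minor triad there is iv.
Bb-C-E-G has root C, degree 5 in F minor, so V42.
Db-F-Ab-C: root Db is the submediant; major seventh chord there is VI7.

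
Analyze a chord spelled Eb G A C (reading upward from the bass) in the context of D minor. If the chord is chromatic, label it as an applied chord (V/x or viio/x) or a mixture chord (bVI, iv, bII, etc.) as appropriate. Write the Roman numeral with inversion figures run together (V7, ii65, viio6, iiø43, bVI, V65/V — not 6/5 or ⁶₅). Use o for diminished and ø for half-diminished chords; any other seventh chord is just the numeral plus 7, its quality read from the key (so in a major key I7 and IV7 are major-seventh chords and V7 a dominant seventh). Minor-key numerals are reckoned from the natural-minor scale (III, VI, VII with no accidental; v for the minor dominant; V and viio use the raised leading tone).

viiø43/VI

The pitches A-C-Eb-G form a half-diminished seventh chord rooted on A.
A sits a half step below Bb (VI in D minor); a diminished chord there is the applied leading-tone chord of VI.
With Eb in the bass the chord is in second inversion, so the figured bass is 43.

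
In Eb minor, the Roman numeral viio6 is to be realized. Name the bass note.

viio in Eb minor has root D; the chord is D-F-Ab.
The figure 6 means first inversion — the third is in the bass.

F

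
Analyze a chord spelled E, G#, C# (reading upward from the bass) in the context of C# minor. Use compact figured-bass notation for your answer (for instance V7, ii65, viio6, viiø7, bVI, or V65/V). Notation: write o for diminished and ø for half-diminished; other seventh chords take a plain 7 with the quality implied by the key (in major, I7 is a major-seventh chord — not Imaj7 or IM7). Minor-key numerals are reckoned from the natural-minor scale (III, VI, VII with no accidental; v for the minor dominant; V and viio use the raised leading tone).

Stacked in thirds the chord is C#-E-G#: a minor triad on C#.
C# is scale degree 1 in C# minor, and a minor triad on that degree is written i.
With E in the bass the chord is in first inversion, so the figured bass is 6.

i6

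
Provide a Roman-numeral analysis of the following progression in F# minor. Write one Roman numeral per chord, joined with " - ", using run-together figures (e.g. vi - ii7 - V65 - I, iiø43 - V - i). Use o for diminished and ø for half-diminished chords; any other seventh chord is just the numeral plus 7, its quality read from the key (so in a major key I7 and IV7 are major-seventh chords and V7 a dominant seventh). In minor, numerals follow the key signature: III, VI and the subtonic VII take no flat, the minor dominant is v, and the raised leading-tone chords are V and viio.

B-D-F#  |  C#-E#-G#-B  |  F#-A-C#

iv - V7 - i

B-D-F# has root B, degree 4 in F# minor, so iv.
C#-E#-G#-B: dominant seventh chord on C# = scale degree 5 → V7.
F#-A-C#: minor triad on F# = scale degree 1 → i.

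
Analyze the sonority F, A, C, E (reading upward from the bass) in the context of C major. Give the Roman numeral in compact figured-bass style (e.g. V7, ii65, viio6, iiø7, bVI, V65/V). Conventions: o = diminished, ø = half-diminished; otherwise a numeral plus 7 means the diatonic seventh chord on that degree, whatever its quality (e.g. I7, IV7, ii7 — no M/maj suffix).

IV7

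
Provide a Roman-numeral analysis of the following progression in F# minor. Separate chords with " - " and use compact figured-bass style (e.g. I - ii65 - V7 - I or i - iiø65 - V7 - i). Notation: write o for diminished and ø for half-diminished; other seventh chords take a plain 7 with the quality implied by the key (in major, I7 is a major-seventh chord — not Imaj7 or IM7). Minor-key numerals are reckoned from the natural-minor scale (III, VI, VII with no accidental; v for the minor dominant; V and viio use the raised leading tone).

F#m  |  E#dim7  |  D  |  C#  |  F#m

F#m has root F#, degree 1 in F# minor, so i.
E#dim7 has root E#, degree 7 in F# minor, so viio7.
D: major triad on D = scale degree 6 → VI.
C#: root C# is the dominant; major triad there is V.
F#m: minor triad on F# = scale degree 1 → i.

i - viio7 - VI - V - i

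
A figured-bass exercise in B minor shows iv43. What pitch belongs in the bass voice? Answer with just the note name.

iv in B minor has root E; the chord is E-G-B-D.
The figure 43 means second inversion — the fifth is in the bass.

B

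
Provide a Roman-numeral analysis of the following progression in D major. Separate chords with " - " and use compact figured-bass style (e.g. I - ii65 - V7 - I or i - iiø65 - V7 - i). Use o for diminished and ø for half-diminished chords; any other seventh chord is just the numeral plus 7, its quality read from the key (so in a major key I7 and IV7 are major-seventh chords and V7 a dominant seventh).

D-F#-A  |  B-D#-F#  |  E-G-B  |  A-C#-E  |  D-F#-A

D-F#-A: root D is the tonic; major triad there is I.
B-D#-F#: a major triad on B, the applied dominant of ii → V/ii.
E-G-B: minor triad on E = scale degree 2 → ii.
A-C#-E: root A is the dominant; major triad there is V.
D-F#-A: root D is the tonic; major triad there is I.

I - V/ii - ii - V - I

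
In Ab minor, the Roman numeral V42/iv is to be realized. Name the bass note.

Gb

The applied chord V42/iv is rooted on Ab: Ab-C-Eb-Gb.
The figure 42 means third inversion — the seventh is in the bass.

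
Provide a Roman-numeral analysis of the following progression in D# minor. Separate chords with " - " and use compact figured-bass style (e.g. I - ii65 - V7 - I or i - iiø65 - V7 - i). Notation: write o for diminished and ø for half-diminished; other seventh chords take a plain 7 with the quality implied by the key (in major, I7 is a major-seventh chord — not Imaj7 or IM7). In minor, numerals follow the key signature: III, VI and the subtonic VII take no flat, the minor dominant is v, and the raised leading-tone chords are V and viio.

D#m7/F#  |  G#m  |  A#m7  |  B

D#m7/F#: minor seventh chord on D# = scale degree 1 → i65.
G#m: minor triad on G# = scale degree 4 → iv.
A#m7 has root A#, degree 5 in D# minor, so v7.
B: major triad on B = scale degree 6 → VI.

i65 - iv - v7 - VI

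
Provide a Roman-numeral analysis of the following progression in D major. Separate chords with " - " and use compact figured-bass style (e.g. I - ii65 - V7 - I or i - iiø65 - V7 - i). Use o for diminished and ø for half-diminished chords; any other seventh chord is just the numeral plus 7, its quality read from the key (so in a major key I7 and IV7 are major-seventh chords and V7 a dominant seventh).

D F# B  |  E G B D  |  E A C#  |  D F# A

vi6 - ii7 - V64 - I

D-F#-B: root B is the submediant; minor triad there is vi6.
E-G-B-D: root E is the supertonic; minor seventh chord there is ii7.
E-A-C# has root A, degree 5 in D major, so V64.
D-F#-A: root D is the tonic; major triad there is I.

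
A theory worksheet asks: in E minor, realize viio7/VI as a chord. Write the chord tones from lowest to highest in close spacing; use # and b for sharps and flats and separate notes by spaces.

B D F Ab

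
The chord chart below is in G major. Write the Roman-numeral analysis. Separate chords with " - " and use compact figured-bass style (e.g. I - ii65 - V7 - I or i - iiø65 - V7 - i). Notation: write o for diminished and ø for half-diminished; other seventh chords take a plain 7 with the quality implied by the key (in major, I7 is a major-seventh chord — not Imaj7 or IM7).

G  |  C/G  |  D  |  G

G: major triad on G = scale degree 1 → I.
C/G: major triad on C = scale degree 4 → IV64.
D: major triad on D = scale degree 5 → V.
G: major triad on G = scale degree 1 → I.

I - IV64 - V - I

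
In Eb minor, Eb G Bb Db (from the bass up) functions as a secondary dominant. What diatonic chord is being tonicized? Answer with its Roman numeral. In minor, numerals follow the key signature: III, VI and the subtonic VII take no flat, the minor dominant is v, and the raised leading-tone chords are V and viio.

The chord is a dominant seventh chord on Eb.
A dominant resolves down a perfect fifth: Eb → Ab. In Eb minor, Ab is scale degree 4, i.e. iv.

iv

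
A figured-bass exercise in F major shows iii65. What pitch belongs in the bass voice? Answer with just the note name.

C

iii in F major has root A; the chord is A-C-E-G.
The figure 65 means first inversion — the third is in the bass.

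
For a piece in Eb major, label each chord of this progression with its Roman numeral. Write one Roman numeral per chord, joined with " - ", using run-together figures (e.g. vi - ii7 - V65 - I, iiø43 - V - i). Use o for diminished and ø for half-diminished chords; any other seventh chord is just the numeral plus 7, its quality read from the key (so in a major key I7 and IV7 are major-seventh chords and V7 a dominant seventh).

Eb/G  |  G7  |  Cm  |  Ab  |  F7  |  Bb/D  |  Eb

Eb/G: major triad on Eb = scale degree 1 → I6.
G7: a dominant seventh chord on G, the applied dominant of vi → V7/vi.
Cm: root C is the submediant; minor triad there is vi.
Ab: root Ab is the subdominant; major triad there is IV.
F7: chromatic; F is V of V, so V7/V.
Bb/D has root Bb, degree 5 in Eb major, so V6.
Eb: major triad on Eb = scale degree 1 → I.

I6 - V7/vi - vi - IV - V7/V - V6 - I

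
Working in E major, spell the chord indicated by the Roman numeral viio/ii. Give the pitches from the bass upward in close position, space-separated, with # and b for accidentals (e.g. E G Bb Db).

viio/ii is a secondary leading-tone chord. The target ii is F# in E major; the applied chord is rooted a semitone below, on E#.
Building a diminished triad on E# gives E#-G#-B.

E# G# B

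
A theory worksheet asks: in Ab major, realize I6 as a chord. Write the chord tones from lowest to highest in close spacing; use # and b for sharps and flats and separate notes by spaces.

C Eb Ab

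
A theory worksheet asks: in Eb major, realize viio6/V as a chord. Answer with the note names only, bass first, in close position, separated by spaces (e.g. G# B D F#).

C Eb A

viio6/V is a secondary leading-tone chord. The target V is Bb in Eb major; the applied chord is rooted a semitone below, on A.
Building a diminished triad on A gives A-C-Eb.
The figured bass 6 indicates first inversion, placing the third (C) in the bass: C-Eb-A.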